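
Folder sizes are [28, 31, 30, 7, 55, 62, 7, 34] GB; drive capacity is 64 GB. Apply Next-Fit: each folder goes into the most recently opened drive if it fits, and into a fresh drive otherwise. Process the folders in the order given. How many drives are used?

5 drives

28 GB → drive 1 (remaining 36 GB)
31 GB → drive 1 (remaining 5 GB)
30 GB → drive 2 (remaining 34 GB)
7 GB → drive 2 (remaining 27 GB)
55 GB → drive 3 (remaining 9 GB)
62 GB → drive 4 (remaining 2 GB)
7 GB → drive 5 (remaining 57 GB)
34 GB → drive 5 (remaining 23 GB)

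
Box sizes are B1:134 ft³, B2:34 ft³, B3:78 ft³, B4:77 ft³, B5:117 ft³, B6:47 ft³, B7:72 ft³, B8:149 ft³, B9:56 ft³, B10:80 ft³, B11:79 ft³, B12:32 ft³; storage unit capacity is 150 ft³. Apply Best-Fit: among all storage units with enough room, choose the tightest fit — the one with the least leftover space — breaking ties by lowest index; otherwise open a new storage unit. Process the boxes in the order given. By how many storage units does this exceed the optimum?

1

Best-Fit: [134] [34,78] [77,47] [117,32] [72,56] [149] [80] [79] → 8 storage units.
Total size 955 ft³; any packing needs at least ⌈955/150⌉ = 7 storage units.
An optimal packing achieves that bound: [149] [134] [117,32] [80,56] [79,47] [78,72] [77,34] → 7 storage units.
Excess: 8 − 7 = 1.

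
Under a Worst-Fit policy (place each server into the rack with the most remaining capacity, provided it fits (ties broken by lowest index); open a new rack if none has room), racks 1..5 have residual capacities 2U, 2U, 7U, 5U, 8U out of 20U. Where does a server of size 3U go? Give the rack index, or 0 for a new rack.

Racks with room: rack 3 (7U), rack 4 (5U), rack 5 (8U).
Most room is rack 5 with 8U free.

5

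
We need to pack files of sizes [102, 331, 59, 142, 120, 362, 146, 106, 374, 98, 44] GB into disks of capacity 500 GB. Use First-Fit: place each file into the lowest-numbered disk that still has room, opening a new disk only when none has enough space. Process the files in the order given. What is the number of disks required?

4 disks

disk 1: place 102 GB, 398 GB left
disk 1: place 331 GB, 67 GB left
disk 1: place 59 GB, 8 GB left
disk 2: place 142 GB, 358 GB left
disk 2: place 120 GB, 238 GB left
disk 3: place 362 GB, 138 GB left
disk 2: place 146 GB, 92 GB left
disk 3: place 106 GB, 32 GB left
disk 4: place 374 GB, 126 GB left
disk 4: place 98 GB, 28 GB left
disk 2: place 44 GB, 48 GB left
Final disks: [102,331,59] [142,120,146,44] [362,106] [374,98].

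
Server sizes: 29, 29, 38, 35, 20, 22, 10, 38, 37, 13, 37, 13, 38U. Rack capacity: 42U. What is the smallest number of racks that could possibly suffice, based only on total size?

9 racks

Total size = 29 + 29 + 38 + 35 + 20 + 22 + 10 + 38 + 37 + 13 + 37 + 13 + 38 = 359U.
⌈359 / 42⌉ = 9.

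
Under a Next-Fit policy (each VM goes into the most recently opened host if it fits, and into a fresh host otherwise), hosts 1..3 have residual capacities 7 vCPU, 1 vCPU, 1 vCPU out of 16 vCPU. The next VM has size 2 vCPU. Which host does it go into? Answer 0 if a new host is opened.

0

Next-Fit only looks at host 3, which has 1 vCPU free.
2 vCPU does not fit, so a new host is opened.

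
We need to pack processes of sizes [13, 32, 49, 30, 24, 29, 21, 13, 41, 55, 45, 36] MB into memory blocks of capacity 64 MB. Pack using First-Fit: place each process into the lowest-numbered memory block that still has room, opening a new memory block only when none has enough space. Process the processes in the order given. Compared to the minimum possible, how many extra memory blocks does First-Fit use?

1

First-Fit: [13,32,13] [49] [30,24] [29,21] [41] [55] [45] [36] → 8 memory blocks.
Total size 388 MB; any packing needs at least ⌈388/64⌉ = 7 memory blocks.
An optimal packing achieves that bound: [55] [49,13] [45,13] [41,21] [36,24] [32,30] [29] → 7 memory blocks.
Excess: 8 − 7 = 1.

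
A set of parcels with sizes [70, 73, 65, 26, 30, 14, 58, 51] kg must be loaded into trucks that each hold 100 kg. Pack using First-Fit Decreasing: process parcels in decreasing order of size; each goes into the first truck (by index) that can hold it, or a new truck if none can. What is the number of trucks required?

Sorted descending: 73, 70, 65, 58, 51, 30, 26, 14.
Put 73 kg in truck 1; 27 kg remain.
Put 70 kg in truck 2; 30 kg remain.
Put 65 kg in truck 3; 35 kg remain.
Put 58 kg in truck 4; 42 kg remain.
Put 51 kg in truck 5; 49 kg remain.
Put 30 kg in truck 2; 0 kg remain.
Put 26 kg in truck 1; 1 kg remain.
Put 14 kg in truck 3; 21 kg remain.

5 trucks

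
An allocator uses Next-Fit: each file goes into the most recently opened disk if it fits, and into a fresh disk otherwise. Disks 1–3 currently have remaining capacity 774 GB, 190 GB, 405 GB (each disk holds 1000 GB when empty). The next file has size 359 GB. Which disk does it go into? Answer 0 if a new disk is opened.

3

Next-Fit only looks at disk 3, which has 405 GB free.
359 GB fits there.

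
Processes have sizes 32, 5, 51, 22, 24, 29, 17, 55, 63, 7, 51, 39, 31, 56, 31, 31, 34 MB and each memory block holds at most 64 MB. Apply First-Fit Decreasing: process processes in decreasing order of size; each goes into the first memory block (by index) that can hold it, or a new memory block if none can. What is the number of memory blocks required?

10

Sorted descending: 63, 56, 55, 51, 51, 39, 34, 32, 31, 31, 31, 29, 24, 22, 17, 7, 5.
memory block 1: place 63 MB, 1 MB left
memory block 2: place 56 MB, 8 MB left
memory block 3: place 55 MB, 9 MB left
memory block 4: place 51 MB, 13 MB left
memory block 5: place 51 MB, 13 MB left
memory block 6: place 39 MB, 25 MB left
memory block 7: place 34 MB, 30 MB left
memory block 8: place 32 MB, 32 MB left
memory block 8: place 31 MB, 1 MB left
memory block 9: place 31 MB, 33 MB left
memory block 9: place 31 MB, 2 MB left
memory block 7: place 29 MB, 1 MB left
memory block 6: place 24 MB, 1 MB left
memory block 10: place 22 MB, 42 MB left
memory block 10: place 17 MB, 25 MB left
memory block 2: place 7 MB, 1 MB left
memory block 3: place 5 MB, 4 MB left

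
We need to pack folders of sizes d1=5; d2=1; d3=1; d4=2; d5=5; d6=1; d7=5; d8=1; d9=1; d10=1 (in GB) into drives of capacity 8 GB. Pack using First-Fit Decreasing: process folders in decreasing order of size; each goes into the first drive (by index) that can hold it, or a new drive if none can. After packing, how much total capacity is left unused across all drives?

Sorted descending: 5, 5, 5, 2, 1, 1, 1, 1, 1, 1.
5 GB → drive 1 (remaining 3 GB)
5 GB → drive 2 (remaining 3 GB)
5 GB → drive 3 (remaining 3 GB)
2 GB → drive 1 (remaining 1 GB)
1 GB → drive 1 (remaining 0 GB)
1 GB → drive 2 (remaining 2 GB)
1 GB → drive 2 (remaining 1 GB)
1 GB → drive 2 (remaining 0 GB)
1 GB → drive 3 (remaining 2 GB)
1 GB → drive 3 (remaining 1 GB)
3 drives × 8 GB = 24 GB; used 23 GB; unused 1 GB.

1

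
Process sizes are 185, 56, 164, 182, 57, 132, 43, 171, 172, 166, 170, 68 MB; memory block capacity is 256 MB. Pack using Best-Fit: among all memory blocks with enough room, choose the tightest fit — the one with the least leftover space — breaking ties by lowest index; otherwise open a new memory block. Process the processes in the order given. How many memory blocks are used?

8 memory blocks

memory block 1: place 185 MB, 71 MB left
memory block 1: place 56 MB, 15 MB left
memory block 2: place 164 MB, 92 MB left
memory block 3: place 182 MB, 74 MB left
memory block 3: place 57 MB, 17 MB left
memory block 4: place 132 MB, 124 MB left
memory block 2: place 43 MB, 49 MB left
memory block 5: place 171 MB, 85 MB left
memory block 6: place 172 MB, 84 MB left
memory block 7: place 166 MB, 90 MB left
memory block 8: place 170 MB, 86 MB left
memory block 6: place 68 MB, 16 MB left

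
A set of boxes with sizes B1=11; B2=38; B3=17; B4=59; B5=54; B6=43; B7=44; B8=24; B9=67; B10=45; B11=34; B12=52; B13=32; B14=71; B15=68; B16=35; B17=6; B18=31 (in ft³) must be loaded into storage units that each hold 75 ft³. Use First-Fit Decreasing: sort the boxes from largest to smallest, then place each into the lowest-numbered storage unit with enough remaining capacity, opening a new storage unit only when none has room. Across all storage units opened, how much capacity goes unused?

Sorted descending: 71, 68, 67, 59, 54, 52, 45, 44, 43, 38, 35, 34, 32, 31, 24, 17, 11, 6.
storage unit 1: place 71 ft³, 4 ft³ left
storage unit 2: place 68 ft³, 7 ft³ left
storage unit 3: place 67 ft³, 8 ft³ left
storage unit 4: place 59 ft³, 16 ft³ left
storage unit 5: place 54 ft³, 21 ft³ left
storage unit 6: place 52 ft³, 23 ft³ left
storage unit 7: place 45 ft³, 30 ft³ left
storage unit 8: place 44 ft³, 31 ft³ left
storage unit 9: place 43 ft³, 32 ft³ left
storage unit 10: place 38 ft³, 37 ft³ left
storage unit 10: place 35 ft³, 2 ft³ left
storage unit 11: place 34 ft³, 41 ft³ left
storage unit 9: place 32 ft³, 0 ft³ left
storage unit 8: place 31 ft³, 0 ft³ left
storage unit 7: place 24 ft³, 6 ft³ left
storage unit 5: place 17 ft³, 4 ft³ left
storage unit 4: place 11 ft³, 5 ft³ left
storage unit 2: place 6 ft³, 1 ft³ left
11 storage units × 75 ft³ = 825 ft³; used 731 ft³; unused 94 ft³.

94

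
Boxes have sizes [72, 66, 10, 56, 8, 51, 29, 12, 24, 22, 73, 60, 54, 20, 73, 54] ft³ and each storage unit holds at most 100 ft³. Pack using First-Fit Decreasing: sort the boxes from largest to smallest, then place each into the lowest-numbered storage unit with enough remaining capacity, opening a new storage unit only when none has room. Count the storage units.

9

Sorted descending: 73, 73, 72, 66, 60, 56, 54, 54, 51, 29, 24, 22, 20, 12, 10, 8.
storage unit 1: place 73 ft³, 27 ft³ left
storage unit 2: place 73 ft³, 27 ft³ left
storage unit 3: place 72 ft³, 28 ft³ left
storage unit 4: place 66 ft³, 34 ft³ left
storage unit 5: place 60 ft³, 40 ft³ left
storage unit 6: place 56 ft³, 44 ft³ left
storage unit 7: place 54 ft³, 46 ft³ left
storage unit 8: place 54 ft³, 46 ft³ left
storage unit 9: place 51 ft³, 49 ft³ left
storage unit 4: place 29 ft³, 5 ft³ left
storage unit 1: place 24 ft³, 3 ft³ left
storage unit 2: place 22 ft³, 5 ft³ left
storage unit 3: place 20 ft³, 8 ft³ left
storage unit 5: place 12 ft³, 28 ft³ left
storage unit 5: place 10 ft³, 18 ft³ left
storage unit 3: place 8 ft³, 0 ft³ left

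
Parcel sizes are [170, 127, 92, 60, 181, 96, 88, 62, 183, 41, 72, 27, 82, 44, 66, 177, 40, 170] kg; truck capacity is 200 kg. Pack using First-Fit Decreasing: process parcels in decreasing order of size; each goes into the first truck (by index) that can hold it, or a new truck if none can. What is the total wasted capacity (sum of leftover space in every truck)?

222

Sorted descending: 183, 181, 177, 170, 170, 127, 96, 92, 88, 82, 72, 66, 62, 60, 44, 41, 40, 27.
Put 183 kg in truck 1; 17 kg remain.
Put 181 kg in truck 2; 19 kg remain.
Put 177 kg in truck 3; 23 kg remain.
Put 170 kg in truck 4; 30 kg remain.
Put 170 kg in truck 5; 30 kg remain.
Put 127 kg in truck 6; 73 kg remain.
Put 96 kg in truck 7; 104 kg remain.
Put 92 kg in truck 7; 12 kg remain.
Put 88 kg in truck 8; 112 kg remain.
Put 82 kg in truck 8; 30 kg remain.
Put 72 kg in truck 6; 1 kg remain.
Put 66 kg in truck 9; 134 kg remain.
Put 62 kg in truck 9; 72 kg remain.
Put 60 kg in truck 9; 12 kg remain.
Put 44 kg in truck 10; 156 kg remain.
Put 41 kg in truck 10; 115 kg remain.
Put 40 kg in truck 10; 75 kg remain.
Put 27 kg in truck 4; 3 kg remain.
10 trucks × 200 kg = 2000 kg; used 1778 kg; unused 222 kg.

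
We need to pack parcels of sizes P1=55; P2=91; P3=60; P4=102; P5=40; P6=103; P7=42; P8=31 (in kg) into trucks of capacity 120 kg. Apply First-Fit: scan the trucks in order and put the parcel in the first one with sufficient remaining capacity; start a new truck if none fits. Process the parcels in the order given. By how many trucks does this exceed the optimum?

First-Fit: [55,60] [91] [102] [40,42,31] [103] → 5 trucks.
Total size 524 kg; any packing needs at least ⌈524/120⌉ = 5 trucks.
So 5 is already optimal.

0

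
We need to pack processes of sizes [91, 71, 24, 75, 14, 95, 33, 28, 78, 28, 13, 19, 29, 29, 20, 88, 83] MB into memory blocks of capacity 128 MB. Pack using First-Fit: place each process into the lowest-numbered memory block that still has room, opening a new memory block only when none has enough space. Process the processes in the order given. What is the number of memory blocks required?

memory block 1: place 91 MB, 37 MB left
memory block 2: place 71 MB, 57 MB left
memory block 1: place 24 MB, 13 MB left
memory block 3: place 75 MB, 53 MB left
memory block 2: place 14 MB, 43 MB left
memory block 4: place 95 MB, 33 MB left
memory block 2: place 33 MB, 10 MB left
memory block 3: place 28 MB, 25 MB left
memory block 5: place 78 MB, 50 MB left
memory block 4: place 28 MB, 5 MB left
memory block 1: place 13 MB, 0 MB left
memory block 3: place 19 MB, 6 MB left
memory block 5: place 29 MB, 21 MB left
memory block 6: place 29 MB, 99 MB left
memory block 5: place 20 MB, 1 MB left
memory block 6: place 88 MB, 11 MB left
memory block 7: place 83 MB, 45 MB left

7 memory blocks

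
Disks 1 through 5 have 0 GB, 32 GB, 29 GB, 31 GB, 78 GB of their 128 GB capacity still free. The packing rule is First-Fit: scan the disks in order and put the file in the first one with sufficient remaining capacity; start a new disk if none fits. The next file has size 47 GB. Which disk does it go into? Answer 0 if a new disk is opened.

5

Disks with room: disk 5 (78 GB).
The first with room is disk 5.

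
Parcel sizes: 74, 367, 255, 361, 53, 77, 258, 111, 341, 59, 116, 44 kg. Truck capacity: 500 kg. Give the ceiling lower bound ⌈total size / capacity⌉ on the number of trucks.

5

Total size = 74 + 367 + 255 + 361 + 53 + 77 + 258 + 111 + 341 + 59 + 116 + 44 = 2116 kg.
⌈2116 / 500⌉ = 5.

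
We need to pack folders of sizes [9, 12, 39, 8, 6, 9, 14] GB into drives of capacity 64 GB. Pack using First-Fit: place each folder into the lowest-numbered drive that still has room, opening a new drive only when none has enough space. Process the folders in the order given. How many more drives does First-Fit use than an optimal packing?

0

First-Fit: [9,12,39] [8,6,9,14] → 2 drives.
Total size 97 GB; any packing needs at least ⌈97/64⌉ = 2 drives.
So 2 is already optimal.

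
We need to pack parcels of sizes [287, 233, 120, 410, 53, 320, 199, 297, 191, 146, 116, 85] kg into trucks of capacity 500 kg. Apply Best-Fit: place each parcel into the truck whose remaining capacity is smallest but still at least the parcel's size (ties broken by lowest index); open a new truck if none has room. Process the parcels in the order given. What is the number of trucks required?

6

truck 1: place 287 kg, 213 kg left
truck 2: place 233 kg, 267 kg left
truck 1: place 120 kg, 93 kg left
truck 3: place 410 kg, 90 kg left
truck 3: place 53 kg, 37 kg left
truck 4: place 320 kg, 180 kg left
truck 2: place 199 kg, 68 kg left
truck 5: place 297 kg, 203 kg left
truck 5: place 191 kg, 12 kg left
truck 4: place 146 kg, 34 kg left
truck 6: place 116 kg, 384 kg left
truck 1: place 85 kg, 8 kg left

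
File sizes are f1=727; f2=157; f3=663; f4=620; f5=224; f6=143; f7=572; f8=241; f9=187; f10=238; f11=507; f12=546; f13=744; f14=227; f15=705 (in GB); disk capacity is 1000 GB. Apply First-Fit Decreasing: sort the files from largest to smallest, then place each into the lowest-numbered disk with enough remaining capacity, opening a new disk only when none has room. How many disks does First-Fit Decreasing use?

8 disks

Sorted descending: 744, 727, 705, 663, 620, 572, 546, 507, 241, 238, 227, 224, 187, 157, 143.
disk 1: place 744 GB, 256 GB left
disk 2: place 727 GB, 273 GB left
disk 3: place 705 GB, 295 GB left
disk 4: place 663 GB, 337 GB left
disk 5: place 620 GB, 380 GB left
disk 6: place 572 GB, 428 GB left
disk 7: place 546 GB, 454 GB left
disk 8: place 507 GB, 493 GB left
disk 1: place 241 GB, 15 GB left
disk 2: place 238 GB, 35 GB left
disk 3: place 227 GB, 68 GB left
disk 4: place 224 GB, 113 GB left
disk 5: place 187 GB, 193 GB left
disk 5: place 157 GB, 36 GB left
disk 6: place 143 GB, 285 GB left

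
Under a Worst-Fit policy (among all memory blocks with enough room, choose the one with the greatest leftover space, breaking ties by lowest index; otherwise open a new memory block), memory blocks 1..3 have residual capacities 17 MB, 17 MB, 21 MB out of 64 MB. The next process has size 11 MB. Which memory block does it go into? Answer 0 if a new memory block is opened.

Memory blocks with room: memory block 1 (17 MB), memory block 2 (17 MB), memory block 3 (21 MB).
Most room is memory block 3 with 21 MB free.

3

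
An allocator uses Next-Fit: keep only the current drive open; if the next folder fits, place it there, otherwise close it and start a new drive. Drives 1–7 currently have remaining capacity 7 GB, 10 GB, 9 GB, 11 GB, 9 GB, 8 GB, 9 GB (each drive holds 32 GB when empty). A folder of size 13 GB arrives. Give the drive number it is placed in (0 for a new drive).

0

Next-Fit only looks at drive 7, which has 9 GB free.
13 GB does not fit, so a new drive is opened.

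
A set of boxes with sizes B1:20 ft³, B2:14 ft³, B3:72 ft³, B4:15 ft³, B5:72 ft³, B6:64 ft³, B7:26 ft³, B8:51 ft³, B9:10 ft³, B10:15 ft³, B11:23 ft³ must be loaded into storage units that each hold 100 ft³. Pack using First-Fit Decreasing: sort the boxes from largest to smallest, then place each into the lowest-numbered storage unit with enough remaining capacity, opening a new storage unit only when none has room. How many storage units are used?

4 storage units

Sorted descending: 72, 72, 64, 51, 26, 23, 20, 15, 15, 14, 10.
72 ft³ → storage unit 1 (remaining 28 ft³)
72 ft³ → storage unit 2 (remaining 28 ft³)
64 ft³ → storage unit 3 (remaining 36 ft³)
51 ft³ → storage unit 4 (remaining 49 ft³)
26 ft³ → storage unit 1 (remaining 2 ft³)
23 ft³ → storage unit 2 (remaining 5 ft³)
20 ft³ → storage unit 3 (remaining 16 ft³)
15 ft³ → storage unit 3 (remaining 1 ft³)
15 ft³ → storage unit 4 (remaining 34 ft³)
14 ft³ → storage unit 4 (remaining 20 ft³)
10 ft³ → storage unit 4 (remaining 10 ft³)
Final storage units: [72,26] [72,23] [64,20,15] [51,15,14,10].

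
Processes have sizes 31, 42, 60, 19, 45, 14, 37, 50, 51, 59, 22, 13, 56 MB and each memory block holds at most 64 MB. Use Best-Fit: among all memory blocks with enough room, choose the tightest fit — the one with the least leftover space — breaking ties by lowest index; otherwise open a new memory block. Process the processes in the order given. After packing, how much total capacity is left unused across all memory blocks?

77

31 MB → memory block 1 (remaining 33 MB)
42 MB → memory block 2 (remaining 22 MB)
60 MB → memory block 3 (remaining 4 MB)
19 MB → memory block 2 (remaining 3 MB)
45 MB → memory block 4 (remaining 19 MB)
14 MB → memory block 4 (remaining 5 MB)
37 MB → memory block 5 (remaining 27 MB)
50 MB → memory block 6 (remaining 14 MB)
51 MB → memory block 7 (remaining 13 MB)
59 MB → memory block 8 (remaining 5 MB)
22 MB → memory block 5 (remaining 5 MB)
13 MB → memory block 7 (remaining 0 MB)
56 MB → memory block 9 (remaining 8 MB)
9 memory blocks × 64 MB = 576 MB; used 499 MB; unused 77 MB.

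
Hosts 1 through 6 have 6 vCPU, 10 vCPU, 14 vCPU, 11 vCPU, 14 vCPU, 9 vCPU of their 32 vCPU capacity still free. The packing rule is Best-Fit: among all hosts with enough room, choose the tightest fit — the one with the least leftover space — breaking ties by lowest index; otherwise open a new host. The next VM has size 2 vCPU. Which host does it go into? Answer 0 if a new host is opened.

1

Hosts with room: host 1 (6 vCPU), host 2 (10 vCPU), host 3 (14 vCPU), host 4 (11 vCPU), host 5 (14 vCPU), host 6 (9 vCPU).
Tightest fit is host 1 with 6 vCPU free.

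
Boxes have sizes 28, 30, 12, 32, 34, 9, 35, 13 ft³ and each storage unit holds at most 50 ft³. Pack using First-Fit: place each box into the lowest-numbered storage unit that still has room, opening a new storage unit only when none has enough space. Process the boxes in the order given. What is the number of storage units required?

Put 28 ft³ in storage unit 1; 22 ft³ remain.
Put 30 ft³ in storage unit 2; 20 ft³ remain.
Put 12 ft³ in storage unit 1; 10 ft³ remain.
Put 32 ft³ in storage unit 3; 18 ft³ remain.
Put 34 ft³ in storage unit 4; 16 ft³ remain.
Put 9 ft³ in storage unit 1; 1 ft³ remain.
Put 35 ft³ in storage unit 5; 15 ft³ remain.
Put 13 ft³ in storage unit 2; 7 ft³ remain.

5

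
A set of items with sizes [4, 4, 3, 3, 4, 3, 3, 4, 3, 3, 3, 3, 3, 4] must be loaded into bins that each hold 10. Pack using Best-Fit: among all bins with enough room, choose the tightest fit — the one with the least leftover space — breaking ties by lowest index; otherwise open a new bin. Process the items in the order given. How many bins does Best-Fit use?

5 bins

4 → bin 1 (remaining 6)
4 → bin 1 (remaining 2)
3 → bin 2 (remaining 7)
3 → bin 2 (remaining 4)
4 → bin 2 (remaining 0)
3 → bin 3 (remaining 7)
3 → bin 3 (remaining 4)
4 → bin 3 (remaining 0)
3 → bin 4 (remaining 7)
3 → bin 4 (remaining 4)
3 → bin 4 (remaining 1)
3 → bin 5 (remaining 7)
3 → bin 5 (remaining 4)
4 → bin 5 (remaining 0)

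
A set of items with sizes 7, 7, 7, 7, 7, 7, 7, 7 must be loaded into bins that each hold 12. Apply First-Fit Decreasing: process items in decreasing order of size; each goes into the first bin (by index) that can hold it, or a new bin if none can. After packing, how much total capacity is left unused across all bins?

Sorted descending: 7, 7, 7, 7, 7, 7, 7, 7.
bin 1: place 7, 5 left
bin 2: place 7, 5 left
bin 3: place 7, 5 left
bin 4: place 7, 5 left
bin 5: place 7, 5 left
bin 6: place 7, 5 left
bin 7: place 7, 5 left
bin 8: place 7, 5 left
8 bins × 12 = 96; used 56; unused 40.

40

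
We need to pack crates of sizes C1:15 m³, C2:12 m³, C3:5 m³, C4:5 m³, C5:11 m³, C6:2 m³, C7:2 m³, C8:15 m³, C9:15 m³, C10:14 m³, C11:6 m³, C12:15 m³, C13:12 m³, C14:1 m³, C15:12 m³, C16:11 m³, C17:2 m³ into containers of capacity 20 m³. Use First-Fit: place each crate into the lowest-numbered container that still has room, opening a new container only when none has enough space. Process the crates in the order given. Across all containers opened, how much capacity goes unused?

C1 (15 m³) → container 1 (remaining 5 m³)
C2 (12 m³) → container 2 (remaining 8 m³)
C3 (5 m³) → container 1 (remaining 0 m³)
C4 (5 m³) → container 2 (remaining 3 m³)
C5 (11 m³) → container 3 (remaining 9 m³)
C6 (2 m³) → container 2 (remaining 1 m³)
C7 (2 m³) → container 3 (remaining 7 m³)
C8 (15 m³) → container 4 (remaining 5 m³)
C9 (15 m³) → container 5 (remaining 5 m³)
C10 (14 m³) → container 6 (remaining 6 m³)
C11 (6 m³) → container 3 (remaining 1 m³)
C12 (15 m³) → container 7 (remaining 5 m³)
C13 (12 m³) → container 8 (remaining 8 m³)
C14 (1 m³) → container 2 (remaining 0 m³)
C15 (12 m³) → container 9 (remaining 8 m³)
C16 (11 m³) → container 10 (remaining 9 m³)
C17 (2 m³) → container 4 (remaining 3 m³)
10 containers × 20 m³ = 200 m³; used 155 m³; unused 45 m³.

45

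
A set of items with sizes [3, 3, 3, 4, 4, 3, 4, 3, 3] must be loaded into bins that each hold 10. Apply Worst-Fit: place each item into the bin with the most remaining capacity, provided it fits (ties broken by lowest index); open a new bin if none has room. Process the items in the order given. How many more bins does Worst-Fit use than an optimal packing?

Worst-Fit: [3,3,3] [4,4] [3,4,3] [3] → 4 bins.
Total size 30; any packing needs at least ⌈30/10⌉ = 3 bins.
An optimal packing achieves that bound: [4,3,3] [4,3,3] [4,3,3] → 3 bins.
Excess: 4 − 3 = 1.

1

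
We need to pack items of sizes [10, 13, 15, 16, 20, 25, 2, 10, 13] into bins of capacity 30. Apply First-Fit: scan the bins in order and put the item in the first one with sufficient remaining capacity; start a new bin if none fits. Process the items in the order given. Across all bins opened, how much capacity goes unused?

Put 10 in bin 1; 20 remain.
Put 13 in bin 1; 7 remain.
Put 15 in bin 2; 15 remain.
Put 16 in bin 3; 14 remain.
Put 20 in bin 4; 10 remain.
Put 25 in bin 5; 5 remain.
Put 2 in bin 1; 5 remain.
Put 10 in bin 2; 5 remain.
Put 13 in bin 3; 1 remain.
5 bins × 30 = 150; used 124; unused 26.

26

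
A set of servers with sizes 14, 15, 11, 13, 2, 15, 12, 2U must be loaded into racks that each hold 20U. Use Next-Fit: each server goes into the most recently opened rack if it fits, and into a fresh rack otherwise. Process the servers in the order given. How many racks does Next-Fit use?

6 racks

rack 1: place 14U, 6U left
rack 2: place 15U, 5U left
rack 3: place 11U, 9U left
rack 4: place 13U, 7U left
rack 4: place 2U, 5U left
rack 5: place 15U, 5U left
rack 6: place 12U, 8U left
rack 6: place 2U, 6U left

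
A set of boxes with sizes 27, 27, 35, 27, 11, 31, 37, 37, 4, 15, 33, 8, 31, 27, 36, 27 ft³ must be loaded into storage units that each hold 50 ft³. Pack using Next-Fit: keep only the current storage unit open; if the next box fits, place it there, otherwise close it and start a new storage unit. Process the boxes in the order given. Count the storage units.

27 ft³ → storage unit 1 (remaining 23 ft³)
27 ft³ → storage unit 2 (remaining 23 ft³)
35 ft³ → storage unit 3 (remaining 15 ft³)
27 ft³ → storage unit 4 (remaining 23 ft³)
11 ft³ → storage unit 4 (remaining 12 ft³)
31 ft³ → storage unit 5 (remaining 19 ft³)
37 ft³ → storage unit 6 (remaining 13 ft³)
37 ft³ → storage unit 7 (remaining 13 ft³)
4 ft³ → storage unit 7 (remaining 9 ft³)
15 ft³ → storage unit 8 (remaining 35 ft³)
33 ft³ → storage unit 8 (remaining 2 ft³)
8 ft³ → storage unit 9 (remaining 42 ft³)
31 ft³ → storage unit 9 (remaining 11 ft³)
27 ft³ → storage unit 10 (remaining 23 ft³)
36 ft³ → storage unit 11 (remaining 14 ft³)
27 ft³ → storage unit 12 (remaining 23 ft³)

12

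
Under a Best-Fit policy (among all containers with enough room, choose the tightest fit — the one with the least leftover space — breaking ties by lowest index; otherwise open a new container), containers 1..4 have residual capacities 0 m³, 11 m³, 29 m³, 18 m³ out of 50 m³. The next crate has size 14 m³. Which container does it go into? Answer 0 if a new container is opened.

4

Containers with room: container 3 (29 m³), container 4 (18 m³).
Tightest fit is container 4 with 18 m³ free.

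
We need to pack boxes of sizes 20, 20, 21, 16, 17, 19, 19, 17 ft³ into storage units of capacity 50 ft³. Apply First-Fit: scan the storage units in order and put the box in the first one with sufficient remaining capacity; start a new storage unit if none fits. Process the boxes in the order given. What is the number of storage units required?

4 storage units

storage unit 1: place 20 ft³, 30 ft³ left
storage unit 1: place 20 ft³, 10 ft³ left
storage unit 2: place 21 ft³, 29 ft³ left
storage unit 2: place 16 ft³, 13 ft³ left
storage unit 3: place 17 ft³, 33 ft³ left
storage unit 3: place 19 ft³, 14 ft³ left
storage unit 4: place 19 ft³, 31 ft³ left
storage unit 4: place 17 ft³, 14 ft³ left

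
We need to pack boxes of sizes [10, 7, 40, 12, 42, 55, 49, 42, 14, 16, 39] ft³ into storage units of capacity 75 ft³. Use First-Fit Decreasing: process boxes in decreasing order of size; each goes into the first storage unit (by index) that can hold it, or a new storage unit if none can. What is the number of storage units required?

Sorted descending: 55, 49, 42, 42, 40, 39, 16, 14, 12, 10, 7.
55 ft³ → storage unit 1 (remaining 20 ft³)
49 ft³ → storage unit 2 (remaining 26 ft³)
42 ft³ → storage unit 3 (remaining 33 ft³)
42 ft³ → storage unit 4 (remaining 33 ft³)
40 ft³ → storage unit 5 (remaining 35 ft³)
39 ft³ → storage unit 6 (remaining 36 ft³)
16 ft³ → storage unit 1 (remaining 4 ft³)
14 ft³ → storage unit 2 (remaining 12 ft³)
12 ft³ → storage unit 2 (remaining 0 ft³)
10 ft³ → storage unit 3 (remaining 23 ft³)
7 ft³ → storage unit 3 (remaining 16 ft³)

6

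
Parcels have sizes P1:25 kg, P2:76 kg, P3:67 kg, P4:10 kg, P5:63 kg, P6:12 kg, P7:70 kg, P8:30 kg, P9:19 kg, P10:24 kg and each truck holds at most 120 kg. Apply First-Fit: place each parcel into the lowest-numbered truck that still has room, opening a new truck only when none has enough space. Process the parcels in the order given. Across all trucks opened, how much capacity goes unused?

truck 1: place P1 (25 kg), 95 kg left
truck 1: place P2 (76 kg), 19 kg left
truck 2: place P3 (67 kg), 53 kg left
truck 1: place P4 (10 kg), 9 kg left
truck 3: place P5 (63 kg), 57 kg left
truck 2: place P6 (12 kg), 41 kg left
truck 4: place P7 (70 kg), 50 kg left
truck 2: place P8 (30 kg), 11 kg left
truck 3: place P9 (19 kg), 38 kg left
truck 3: place P10 (24 kg), 14 kg left
4 trucks × 120 kg = 480 kg; used 396 kg; unused 84 kg.

84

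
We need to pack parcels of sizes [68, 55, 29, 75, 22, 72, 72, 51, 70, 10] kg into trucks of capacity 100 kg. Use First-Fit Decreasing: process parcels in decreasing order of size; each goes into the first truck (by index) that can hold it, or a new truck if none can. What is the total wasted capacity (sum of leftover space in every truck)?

Sorted descending: 75, 72, 72, 70, 68, 55, 51, 29, 22, 10.
75 kg → truck 1 (remaining 25 kg)
72 kg → truck 2 (remaining 28 kg)
72 kg → truck 3 (remaining 28 kg)
70 kg → truck 4 (remaining 30 kg)
68 kg → truck 5 (remaining 32 kg)
55 kg → truck 6 (remaining 45 kg)
51 kg → truck 7 (remaining 49 kg)
29 kg → truck 4 (remaining 1 kg)
22 kg → truck 1 (remaining 3 kg)
10 kg → truck 2 (remaining 18 kg)
7 trucks × 100 kg = 700 kg; used 524 kg; unused 176 kg.

176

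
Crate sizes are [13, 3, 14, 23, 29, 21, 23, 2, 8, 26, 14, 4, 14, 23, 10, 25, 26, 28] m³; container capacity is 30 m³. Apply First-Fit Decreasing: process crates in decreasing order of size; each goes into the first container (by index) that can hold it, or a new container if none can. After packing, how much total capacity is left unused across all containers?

Sorted descending: 29, 28, 26, 26, 25, 23, 23, 23, 21, 14, 14, 14, 13, 10, 8, 4, 3, 2.
container 1: place 29 m³, 1 m³ left
container 2: place 28 m³, 2 m³ left
container 3: place 26 m³, 4 m³ left
container 4: place 26 m³, 4 m³ left
container 5: place 25 m³, 5 m³ left
container 6: place 23 m³, 7 m³ left
container 7: place 23 m³, 7 m³ left
container 8: place 23 m³, 7 m³ left
container 9: place 21 m³, 9 m³ left
container 10: place 14 m³, 16 m³ left
container 10: place 14 m³, 2 m³ left
container 11: place 14 m³, 16 m³ left
container 11: place 13 m³, 3 m³ left
container 12: place 10 m³, 20 m³ left
container 9: place 8 m³, 1 m³ left
container 3: place 4 m³, 0 m³ left
container 4: place 3 m³, 1 m³ left
container 2: place 2 m³, 0 m³ left
12 containers × 30 m³ = 360 m³; used 306 m³; unused 54 m³.

54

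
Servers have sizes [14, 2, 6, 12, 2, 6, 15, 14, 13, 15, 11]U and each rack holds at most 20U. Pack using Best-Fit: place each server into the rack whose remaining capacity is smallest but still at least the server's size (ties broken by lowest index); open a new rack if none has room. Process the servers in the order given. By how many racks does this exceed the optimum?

0

Best-Fit: [14,2] [6,12,2] [6,14] [15] [13] [15] [11] → 7 racks.
7 servers exceed 10U (half the capacity), and no two of those can share a rack, so at least 7 racks are needed.
So 7 is already optimal.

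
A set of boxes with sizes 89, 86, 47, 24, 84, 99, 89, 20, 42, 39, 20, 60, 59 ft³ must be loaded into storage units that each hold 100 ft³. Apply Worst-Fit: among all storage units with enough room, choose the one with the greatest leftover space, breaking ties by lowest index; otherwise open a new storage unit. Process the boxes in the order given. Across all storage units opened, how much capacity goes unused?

storage unit 1: place 89 ft³, 11 ft³ left
storage unit 2: place 86 ft³, 14 ft³ left
storage unit 3: place 47 ft³, 53 ft³ left
storage unit 3: place 24 ft³, 29 ft³ left
storage unit 4: place 84 ft³, 16 ft³ left
storage unit 5: place 99 ft³, 1 ft³ left
storage unit 6: place 89 ft³, 11 ft³ left
storage unit 3: place 20 ft³, 9 ft³ left
storage unit 7: place 42 ft³, 58 ft³ left
storage unit 7: place 39 ft³, 19 ft³ left
storage unit 8: place 20 ft³, 80 ft³ left
storage unit 8: place 60 ft³, 20 ft³ left
storage unit 9: place 59 ft³, 41 ft³ left
9 storage units × 100 ft³ = 900 ft³; used 758 ft³; unused 142 ft³.

142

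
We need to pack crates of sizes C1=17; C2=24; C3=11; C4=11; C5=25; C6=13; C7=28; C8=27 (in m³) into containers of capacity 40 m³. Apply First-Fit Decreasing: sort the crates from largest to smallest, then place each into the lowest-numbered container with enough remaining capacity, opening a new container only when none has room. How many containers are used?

5

Sorted descending: 28, 27, 25, 24, 17, 13, 11, 11.
28 m³ → container 1 (remaining 12 m³)
27 m³ → container 2 (remaining 13 m³)
25 m³ → container 3 (remaining 15 m³)
24 m³ → container 4 (remaining 16 m³)
17 m³ → container 5 (remaining 23 m³)
13 m³ → container 2 (remaining 0 m³)
11 m³ → container 1 (remaining 1 m³)
11 m³ → container 3 (remaining 4 m³)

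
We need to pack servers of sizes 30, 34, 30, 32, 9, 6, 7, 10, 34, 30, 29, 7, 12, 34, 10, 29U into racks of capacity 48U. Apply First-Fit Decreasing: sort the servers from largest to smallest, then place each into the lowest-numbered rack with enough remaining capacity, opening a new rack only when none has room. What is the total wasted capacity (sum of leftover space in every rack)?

89

Sorted descending: 34, 34, 34, 32, 30, 30, 30, 29, 29, 12, 10, 10, 9, 7, 7, 6.
34U → rack 1 (remaining 14U)
34U → rack 2 (remaining 14U)
34U → rack 3 (remaining 14U)
32U → rack 4 (remaining 16U)
30U → rack 5 (remaining 18U)
30U → rack 6 (remaining 18U)
30U → rack 7 (remaining 18U)
29U → rack 8 (remaining 19U)
29U → rack 9 (remaining 19U)
12U → rack 1 (remaining 2U)
10U → rack 2 (remaining 4U)
10U → rack 3 (remaining 4U)
9U → rack 4 (remaining 7U)
7U → rack 4 (remaining 0U)
7U → rack 5 (remaining 11U)
6U → rack 5 (remaining 5U)
9 racks × 48U = 432U; used 343U; unused 89U.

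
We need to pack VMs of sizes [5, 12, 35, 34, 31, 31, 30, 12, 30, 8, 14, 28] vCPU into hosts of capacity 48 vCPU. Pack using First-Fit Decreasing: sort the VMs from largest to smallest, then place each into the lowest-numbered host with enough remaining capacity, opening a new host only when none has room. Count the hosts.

7 hosts

Sorted descending: 35, 34, 31, 31, 30, 30, 28, 14, 12, 12, 8, 5.
35 vCPU → host 1 (remaining 13 vCPU)
34 vCPU → host 2 (remaining 14 vCPU)
31 vCPU → host 3 (remaining 17 vCPU)
31 vCPU → host 4 (remaining 17 vCPU)
30 vCPU → host 5 (remaining 18 vCPU)
30 vCPU → host 6 (remaining 18 vCPU)
28 vCPU → host 7 (remaining 20 vCPU)
14 vCPU → host 2 (remaining 0 vCPU)
12 vCPU → host 1 (remaining 1 vCPU)
12 vCPU → host 3 (remaining 5 vCPU)
8 vCPU → host 4 (remaining 9 vCPU)
5 vCPU → host 3 (remaining 0 vCPU)
Final hosts: [35,12] [34,14] [31,12,5] [31,8] [30] [30] [28].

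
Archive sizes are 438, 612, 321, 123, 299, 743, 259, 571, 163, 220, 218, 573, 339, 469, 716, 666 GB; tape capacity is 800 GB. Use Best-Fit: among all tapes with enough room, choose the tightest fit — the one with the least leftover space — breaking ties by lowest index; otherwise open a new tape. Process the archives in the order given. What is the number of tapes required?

tape 1: place 438 GB, 362 GB left
tape 2: place 612 GB, 188 GB left
tape 1: place 321 GB, 41 GB left
tape 2: place 123 GB, 65 GB left
tape 3: place 299 GB, 501 GB left
tape 4: place 743 GB, 57 GB left
tape 3: place 259 GB, 242 GB left
tape 5: place 571 GB, 229 GB left
tape 5: place 163 GB, 66 GB left
tape 3: place 220 GB, 22 GB left
tape 6: place 218 GB, 582 GB left
tape 6: place 573 GB, 9 GB left
tape 7: place 339 GB, 461 GB left
tape 8: place 469 GB, 331 GB left
tape 9: place 716 GB, 84 GB left
tape 10: place 666 GB, 134 GB left

10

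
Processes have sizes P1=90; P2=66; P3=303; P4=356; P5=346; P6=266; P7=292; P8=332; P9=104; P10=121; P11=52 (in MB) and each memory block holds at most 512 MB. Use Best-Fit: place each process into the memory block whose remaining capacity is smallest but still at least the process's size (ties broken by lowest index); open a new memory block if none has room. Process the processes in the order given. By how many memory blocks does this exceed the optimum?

Best-Fit: [90,66,303] [356,104,52] [346,121] [266] [292] [332] → 6 memory blocks.
6 processes exceed 256 MB (half the capacity), and no two of those can share a memory block, so at least 6 memory blocks are needed.
So 6 is already optimal.

0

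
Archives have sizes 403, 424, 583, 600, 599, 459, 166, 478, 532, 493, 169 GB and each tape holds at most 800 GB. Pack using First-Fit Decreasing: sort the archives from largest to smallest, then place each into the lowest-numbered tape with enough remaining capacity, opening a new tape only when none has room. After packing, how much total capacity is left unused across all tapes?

2294

Sorted descending: 600, 599, 583, 532, 493, 478, 459, 424, 403, 169, 166.
tape 1: place 600 GB, 200 GB left
tape 2: place 599 GB, 201 GB left
tape 3: place 583 GB, 217 GB left
tape 4: place 532 GB, 268 GB left
tape 5: place 493 GB, 307 GB left
tape 6: place 478 GB, 322 GB left
tape 7: place 459 GB, 341 GB left
tape 8: place 424 GB, 376 GB left
tape 9: place 403 GB, 397 GB left
tape 1: place 169 GB, 31 GB left
tape 2: place 166 GB, 35 GB left
9 tapes × 800 GB = 7200 GB; used 4906 GB; unused 2294 GB.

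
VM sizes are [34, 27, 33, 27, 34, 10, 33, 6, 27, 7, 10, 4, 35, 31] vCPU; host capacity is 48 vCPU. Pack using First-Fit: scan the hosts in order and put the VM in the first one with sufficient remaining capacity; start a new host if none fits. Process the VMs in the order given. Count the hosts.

9

34 vCPU → host 1 (remaining 14 vCPU)
27 vCPU → host 2 (remaining 21 vCPU)
33 vCPU → host 3 (remaining 15 vCPU)
27 vCPU → host 4 (remaining 21 vCPU)
34 vCPU → host 5 (remaining 14 vCPU)
10 vCPU → host 1 (remaining 4 vCPU)
33 vCPU → host 6 (remaining 15 vCPU)
6 vCPU → host 2 (remaining 15 vCPU)
27 vCPU → host 7 (remaining 21 vCPU)
7 vCPU → host 2 (remaining 8 vCPU)
10 vCPU → host 3 (remaining 5 vCPU)
4 vCPU → host 1 (remaining 0 vCPU)
35 vCPU → host 8 (remaining 13 vCPU)
31 vCPU → host 9 (remaining 17 vCPU)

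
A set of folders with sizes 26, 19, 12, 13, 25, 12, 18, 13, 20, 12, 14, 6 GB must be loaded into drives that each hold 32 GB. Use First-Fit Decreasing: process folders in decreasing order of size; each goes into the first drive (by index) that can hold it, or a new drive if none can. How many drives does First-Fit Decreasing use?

Sorted descending: 26, 25, 20, 19, 18, 14, 13, 13, 12, 12, 12, 6.
drive 1: place 26 GB, 6 GB left
drive 2: place 25 GB, 7 GB left
drive 3: place 20 GB, 12 GB left
drive 4: place 19 GB, 13 GB left
drive 5: place 18 GB, 14 GB left
drive 5: place 14 GB, 0 GB left
drive 4: place 13 GB, 0 GB left
drive 6: place 13 GB, 19 GB left
drive 3: place 12 GB, 0 GB left
drive 6: place 12 GB, 7 GB left
drive 7: place 12 GB, 20 GB left
drive 1: place 6 GB, 0 GB left
Final drives: [26,6] [25] [20,12] [19,13] [18,14] [13,12] [12].

7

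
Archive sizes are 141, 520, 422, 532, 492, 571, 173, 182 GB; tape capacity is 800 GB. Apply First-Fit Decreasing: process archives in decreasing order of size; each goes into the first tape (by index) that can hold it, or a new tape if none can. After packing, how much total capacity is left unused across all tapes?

Sorted descending: 571, 532, 520, 492, 422, 182, 173, 141.
Put 571 GB in tape 1; 229 GB remain.
Put 532 GB in tape 2; 268 GB remain.
Put 520 GB in tape 3; 280 GB remain.
Put 492 GB in tape 4; 308 GB remain.
Put 422 GB in tape 5; 378 GB remain.
Put 182 GB in tape 1; 47 GB remain.
Put 173 GB in tape 2; 95 GB remain.
Put 141 GB in tape 3; 139 GB remain.
5 tapes × 800 GB = 4000 GB; used 3033 GB; unused 967 GB.

967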